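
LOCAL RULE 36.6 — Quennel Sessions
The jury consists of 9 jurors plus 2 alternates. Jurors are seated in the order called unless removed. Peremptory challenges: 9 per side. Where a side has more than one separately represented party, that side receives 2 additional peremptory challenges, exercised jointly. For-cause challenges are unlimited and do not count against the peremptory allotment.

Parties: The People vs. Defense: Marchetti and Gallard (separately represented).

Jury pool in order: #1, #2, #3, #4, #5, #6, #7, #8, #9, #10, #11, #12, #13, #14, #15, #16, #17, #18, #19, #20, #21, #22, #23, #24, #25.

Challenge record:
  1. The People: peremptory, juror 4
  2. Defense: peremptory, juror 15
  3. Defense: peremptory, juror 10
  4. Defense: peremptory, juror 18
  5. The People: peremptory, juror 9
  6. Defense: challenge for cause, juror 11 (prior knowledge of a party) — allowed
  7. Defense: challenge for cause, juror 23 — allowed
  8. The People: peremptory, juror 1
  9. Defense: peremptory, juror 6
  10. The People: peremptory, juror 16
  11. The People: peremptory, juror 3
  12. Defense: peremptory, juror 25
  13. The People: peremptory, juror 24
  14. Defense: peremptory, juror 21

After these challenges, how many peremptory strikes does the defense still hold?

Defense allotment: 9 base + 2 multi-party = 11.
Defense peremptories used: #15, #10, #18, #6, #25, #21 — 6 (for-cause on #11, #23 don't count).
Remaining: 11 − 6 = 5.

5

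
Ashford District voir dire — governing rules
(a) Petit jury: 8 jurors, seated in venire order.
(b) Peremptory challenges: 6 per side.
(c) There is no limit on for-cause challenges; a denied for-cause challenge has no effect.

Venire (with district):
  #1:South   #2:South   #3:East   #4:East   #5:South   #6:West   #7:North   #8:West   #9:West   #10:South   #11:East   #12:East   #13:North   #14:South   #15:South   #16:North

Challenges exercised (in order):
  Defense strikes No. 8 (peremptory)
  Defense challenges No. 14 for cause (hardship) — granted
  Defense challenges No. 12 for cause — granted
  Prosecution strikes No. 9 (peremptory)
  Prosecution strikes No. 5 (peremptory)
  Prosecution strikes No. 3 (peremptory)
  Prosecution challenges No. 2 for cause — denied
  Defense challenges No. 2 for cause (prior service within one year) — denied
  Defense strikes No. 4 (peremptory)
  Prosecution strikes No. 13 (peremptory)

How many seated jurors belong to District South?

4

Removed: #3, #4, #5, #8, #9, #12, #13, #14.
Seated jurors 1–8: #1, #2, #6, #7, #10, #11, #15, #16.
Of those, in District South: #1, #2, #10, #15 → 4.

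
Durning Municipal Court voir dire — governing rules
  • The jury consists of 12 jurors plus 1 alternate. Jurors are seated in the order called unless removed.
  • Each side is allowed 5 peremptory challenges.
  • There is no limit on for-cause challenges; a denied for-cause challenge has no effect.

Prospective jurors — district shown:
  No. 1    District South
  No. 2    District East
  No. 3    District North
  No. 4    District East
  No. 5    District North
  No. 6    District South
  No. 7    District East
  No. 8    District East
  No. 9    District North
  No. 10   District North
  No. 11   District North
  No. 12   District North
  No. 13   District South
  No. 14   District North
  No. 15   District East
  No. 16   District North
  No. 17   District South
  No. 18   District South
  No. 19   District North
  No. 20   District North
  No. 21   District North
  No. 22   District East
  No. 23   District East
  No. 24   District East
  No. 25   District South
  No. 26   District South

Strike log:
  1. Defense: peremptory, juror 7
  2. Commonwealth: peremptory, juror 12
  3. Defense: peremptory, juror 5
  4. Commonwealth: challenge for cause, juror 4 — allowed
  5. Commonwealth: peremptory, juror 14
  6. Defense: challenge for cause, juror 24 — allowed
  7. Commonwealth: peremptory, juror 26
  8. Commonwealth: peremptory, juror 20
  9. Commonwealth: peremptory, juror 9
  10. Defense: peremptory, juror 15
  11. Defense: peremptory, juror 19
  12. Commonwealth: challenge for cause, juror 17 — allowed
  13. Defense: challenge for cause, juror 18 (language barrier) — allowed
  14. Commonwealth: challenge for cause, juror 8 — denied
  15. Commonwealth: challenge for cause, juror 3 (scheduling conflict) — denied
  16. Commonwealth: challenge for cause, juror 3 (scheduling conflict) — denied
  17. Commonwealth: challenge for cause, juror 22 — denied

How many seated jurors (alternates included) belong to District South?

Removed: #4, #5, #7, #9, #12, #14, #15, #17, #18, #19, #20, #24, #26.
Seated (13 incl. alternates): #1, #2, #3, #6, #8, #10, #11, #13, #16, #21, #22, #23, #25.
Of those, in District South: #1, #6, #13, #25 → 4.

4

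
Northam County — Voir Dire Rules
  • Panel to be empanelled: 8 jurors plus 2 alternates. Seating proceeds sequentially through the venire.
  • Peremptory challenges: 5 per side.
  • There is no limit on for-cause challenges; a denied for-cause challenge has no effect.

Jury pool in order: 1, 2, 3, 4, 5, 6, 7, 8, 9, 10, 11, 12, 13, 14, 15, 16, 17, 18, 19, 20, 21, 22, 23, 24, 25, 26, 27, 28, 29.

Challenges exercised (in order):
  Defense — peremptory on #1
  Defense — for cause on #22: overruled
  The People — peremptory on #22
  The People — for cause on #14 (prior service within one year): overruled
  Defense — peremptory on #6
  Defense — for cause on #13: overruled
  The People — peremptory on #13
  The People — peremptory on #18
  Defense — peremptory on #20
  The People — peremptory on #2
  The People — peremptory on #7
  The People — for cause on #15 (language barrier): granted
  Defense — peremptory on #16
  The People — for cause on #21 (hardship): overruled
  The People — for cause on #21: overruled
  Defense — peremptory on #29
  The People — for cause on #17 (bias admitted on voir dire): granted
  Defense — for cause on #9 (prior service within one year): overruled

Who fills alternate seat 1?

14

Removed: #1, #2, #6, #7, #13, #15, #16, #17, #18, #20, #22, #29. (#9, #14, #21 stay — for-cause denied.)
Seating in order: seats 1–8 → #3, #4, #5, #8, #9, #10, #11, #12; alternates → #14, #19.
So alternate 1 is #14.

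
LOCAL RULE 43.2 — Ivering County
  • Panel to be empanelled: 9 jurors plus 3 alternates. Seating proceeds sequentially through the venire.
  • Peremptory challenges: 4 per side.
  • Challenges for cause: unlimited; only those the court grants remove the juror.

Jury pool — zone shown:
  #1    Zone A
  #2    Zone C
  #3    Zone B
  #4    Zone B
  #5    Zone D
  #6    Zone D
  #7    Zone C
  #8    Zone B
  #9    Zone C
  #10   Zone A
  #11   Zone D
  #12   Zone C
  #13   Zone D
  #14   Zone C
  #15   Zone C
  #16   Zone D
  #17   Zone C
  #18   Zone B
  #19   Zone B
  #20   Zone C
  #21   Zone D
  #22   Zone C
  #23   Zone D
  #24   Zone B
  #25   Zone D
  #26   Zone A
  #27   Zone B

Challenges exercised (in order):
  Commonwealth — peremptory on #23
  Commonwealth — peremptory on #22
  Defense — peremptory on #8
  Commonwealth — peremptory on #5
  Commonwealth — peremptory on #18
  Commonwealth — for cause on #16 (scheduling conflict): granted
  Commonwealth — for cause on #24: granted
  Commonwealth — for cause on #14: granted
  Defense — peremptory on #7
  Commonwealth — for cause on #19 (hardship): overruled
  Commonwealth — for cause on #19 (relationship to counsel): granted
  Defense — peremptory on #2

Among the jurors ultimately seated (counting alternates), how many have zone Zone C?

5

Removed: #2, #5, #7, #8, #14, #16, #18, #19, #22, #23, #24.
Seated (12 incl. alternates): #1, #3, #4, #6, #9, #10, #11, #12, #13, #15, #17, #20.
Of those, in Zone C: #9, #12, #15, #17, #20 → 5.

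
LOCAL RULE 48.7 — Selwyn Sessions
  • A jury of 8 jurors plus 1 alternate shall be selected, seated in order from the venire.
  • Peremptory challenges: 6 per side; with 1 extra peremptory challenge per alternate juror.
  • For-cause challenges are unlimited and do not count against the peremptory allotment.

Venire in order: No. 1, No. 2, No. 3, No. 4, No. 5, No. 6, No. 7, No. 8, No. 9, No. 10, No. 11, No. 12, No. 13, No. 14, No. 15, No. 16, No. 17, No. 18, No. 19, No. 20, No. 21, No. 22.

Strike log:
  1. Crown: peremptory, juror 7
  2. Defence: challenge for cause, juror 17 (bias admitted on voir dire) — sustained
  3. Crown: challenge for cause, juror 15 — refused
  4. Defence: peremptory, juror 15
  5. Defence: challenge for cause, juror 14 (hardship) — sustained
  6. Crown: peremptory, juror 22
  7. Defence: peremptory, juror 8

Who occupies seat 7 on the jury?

Removed: #7, #8, #14, #15, #17, #22.
Seating in order: seats 1–8 → #1, #2, #3, #4, #5, #6, #9, #10; alternates → #11.
So seat 7 is #9.

9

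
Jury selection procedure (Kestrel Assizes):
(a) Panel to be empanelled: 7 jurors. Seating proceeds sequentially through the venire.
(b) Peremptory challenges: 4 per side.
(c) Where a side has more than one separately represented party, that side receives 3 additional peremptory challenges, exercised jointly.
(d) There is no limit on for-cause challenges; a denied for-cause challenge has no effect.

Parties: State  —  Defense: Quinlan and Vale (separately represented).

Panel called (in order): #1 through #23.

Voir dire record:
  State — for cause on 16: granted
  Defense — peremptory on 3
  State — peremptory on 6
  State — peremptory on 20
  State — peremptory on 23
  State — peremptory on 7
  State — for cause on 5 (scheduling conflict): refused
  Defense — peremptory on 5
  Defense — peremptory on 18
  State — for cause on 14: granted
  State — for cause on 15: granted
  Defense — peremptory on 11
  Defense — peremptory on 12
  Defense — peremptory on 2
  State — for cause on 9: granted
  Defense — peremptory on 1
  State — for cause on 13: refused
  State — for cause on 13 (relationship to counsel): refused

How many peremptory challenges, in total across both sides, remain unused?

State allotment: 4. Defense allotment: 4 base + 3 multi-party = 7.
State peremptories used: #6, #20, #23, #7 — 4 (for-cause on #16, #5, #14, #15, #9, #13, #13 don't count).
Defense peremptories used: #3, #5, #18, #11, #12, #2, #1 — 7.
Remaining: (4 − 4) + (7 − 7) = 0.

0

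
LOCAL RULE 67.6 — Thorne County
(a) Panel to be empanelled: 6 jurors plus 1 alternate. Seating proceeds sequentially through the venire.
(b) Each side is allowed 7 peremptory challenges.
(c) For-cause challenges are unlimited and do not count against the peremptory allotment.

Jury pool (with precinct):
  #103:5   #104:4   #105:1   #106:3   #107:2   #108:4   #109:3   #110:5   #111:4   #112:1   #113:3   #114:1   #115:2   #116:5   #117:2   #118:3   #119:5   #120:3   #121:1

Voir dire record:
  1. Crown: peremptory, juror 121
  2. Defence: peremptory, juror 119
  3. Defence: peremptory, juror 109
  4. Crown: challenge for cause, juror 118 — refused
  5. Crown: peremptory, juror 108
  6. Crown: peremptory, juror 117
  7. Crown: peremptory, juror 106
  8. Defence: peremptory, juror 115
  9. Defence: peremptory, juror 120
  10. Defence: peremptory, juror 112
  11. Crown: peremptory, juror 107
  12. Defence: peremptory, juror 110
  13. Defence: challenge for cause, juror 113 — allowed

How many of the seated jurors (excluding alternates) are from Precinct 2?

Removed: #106, #107, #108, #109, #110, #112, #113, #115, #117, #119, #120, #121.
Seated jurors 1–6: #103, #104, #105, #111, #114, #116 (alternates #118 not counted).
None of those are in Precinct 2 → 0.

0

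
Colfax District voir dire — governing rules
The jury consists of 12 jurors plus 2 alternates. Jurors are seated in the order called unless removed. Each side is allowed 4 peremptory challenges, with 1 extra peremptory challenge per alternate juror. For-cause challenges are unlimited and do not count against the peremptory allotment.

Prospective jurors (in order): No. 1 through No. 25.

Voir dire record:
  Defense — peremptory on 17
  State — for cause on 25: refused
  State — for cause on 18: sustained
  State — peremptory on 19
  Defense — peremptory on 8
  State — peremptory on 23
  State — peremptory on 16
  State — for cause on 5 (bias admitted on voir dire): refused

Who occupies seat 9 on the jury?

10

Removed: #8, #16, #17, #18, #19, #23. (#5, #25 stay — for-cause denied.)
Seating in order: seats 1–12 → #1, #2, #3, #4, #5, #6, #7, #9, #10, #11, #12, #13; alternates → #14, #15.
So seat 9 is #10.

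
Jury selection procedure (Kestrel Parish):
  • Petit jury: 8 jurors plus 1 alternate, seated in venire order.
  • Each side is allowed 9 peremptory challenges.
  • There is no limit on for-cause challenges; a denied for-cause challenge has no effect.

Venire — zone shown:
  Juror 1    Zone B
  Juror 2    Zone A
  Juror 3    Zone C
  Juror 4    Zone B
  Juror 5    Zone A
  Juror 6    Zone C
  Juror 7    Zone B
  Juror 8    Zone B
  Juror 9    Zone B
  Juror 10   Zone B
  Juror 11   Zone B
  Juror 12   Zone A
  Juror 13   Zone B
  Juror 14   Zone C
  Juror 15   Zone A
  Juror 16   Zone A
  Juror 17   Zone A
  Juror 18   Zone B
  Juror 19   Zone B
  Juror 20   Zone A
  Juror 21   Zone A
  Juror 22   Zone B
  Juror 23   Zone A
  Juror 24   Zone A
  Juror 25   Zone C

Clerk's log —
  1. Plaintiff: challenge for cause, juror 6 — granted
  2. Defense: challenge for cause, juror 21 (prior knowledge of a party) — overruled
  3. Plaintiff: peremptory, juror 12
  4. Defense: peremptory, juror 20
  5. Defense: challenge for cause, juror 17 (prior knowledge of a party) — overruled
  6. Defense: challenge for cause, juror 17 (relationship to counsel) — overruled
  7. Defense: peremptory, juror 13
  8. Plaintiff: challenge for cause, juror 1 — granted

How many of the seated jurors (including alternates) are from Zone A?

Removed: #1, #6, #12, #13, #20.
Seated (9 incl. alternates): #2, #3, #4, #5, #7, #8, #9, #10, #11.
Of those, in Zone A: #2, #5 → 2.

2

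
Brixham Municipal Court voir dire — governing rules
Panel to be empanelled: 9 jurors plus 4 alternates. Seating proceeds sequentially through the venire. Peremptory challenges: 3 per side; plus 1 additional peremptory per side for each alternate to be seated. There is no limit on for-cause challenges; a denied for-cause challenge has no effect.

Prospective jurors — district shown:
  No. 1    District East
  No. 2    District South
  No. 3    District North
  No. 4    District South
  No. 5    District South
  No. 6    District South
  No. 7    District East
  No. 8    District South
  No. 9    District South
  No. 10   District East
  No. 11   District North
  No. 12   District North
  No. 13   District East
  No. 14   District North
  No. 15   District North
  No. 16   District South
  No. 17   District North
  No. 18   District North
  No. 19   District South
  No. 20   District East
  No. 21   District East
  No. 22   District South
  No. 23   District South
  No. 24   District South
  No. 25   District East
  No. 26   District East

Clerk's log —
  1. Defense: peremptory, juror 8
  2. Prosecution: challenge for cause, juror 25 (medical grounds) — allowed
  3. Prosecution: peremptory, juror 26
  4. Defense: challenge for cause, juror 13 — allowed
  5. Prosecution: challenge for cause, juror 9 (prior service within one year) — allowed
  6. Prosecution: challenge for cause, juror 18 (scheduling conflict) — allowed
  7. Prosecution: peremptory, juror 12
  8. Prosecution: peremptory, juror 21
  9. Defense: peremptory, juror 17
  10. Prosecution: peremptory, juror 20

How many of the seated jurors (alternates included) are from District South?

Removed: #8, #9, #12, #13, #17, #18, #20, #21, #25, #26.
Seated (13 incl. alternates): #1, #2, #3, #4, #5, #6, #7, #10, #11, #14, #15, #16, #19.
Of those, in District South: #2, #4, #5, #6, #16, #19 → 6.

6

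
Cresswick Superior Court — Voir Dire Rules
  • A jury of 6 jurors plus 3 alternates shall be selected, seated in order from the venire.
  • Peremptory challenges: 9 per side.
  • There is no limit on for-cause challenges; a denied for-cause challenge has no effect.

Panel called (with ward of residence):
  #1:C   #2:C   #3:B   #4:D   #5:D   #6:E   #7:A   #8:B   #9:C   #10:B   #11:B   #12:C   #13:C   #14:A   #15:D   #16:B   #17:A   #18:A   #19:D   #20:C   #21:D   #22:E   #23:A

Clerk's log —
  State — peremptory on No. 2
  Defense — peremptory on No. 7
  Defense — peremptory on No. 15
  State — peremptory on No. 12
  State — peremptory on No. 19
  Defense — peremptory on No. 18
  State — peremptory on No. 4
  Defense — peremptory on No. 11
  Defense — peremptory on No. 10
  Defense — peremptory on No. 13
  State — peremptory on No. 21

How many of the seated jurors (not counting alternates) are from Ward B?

2

Removed: #2, #4, #7, #10, #11, #12, #13, #15, #18, #19, #21.
Seated jurors 1–6: #1, #3, #5, #6, #8, #9 (alternates #14, #16, #17 not counted).
Of those, in Ward B: #3, #8 → 2.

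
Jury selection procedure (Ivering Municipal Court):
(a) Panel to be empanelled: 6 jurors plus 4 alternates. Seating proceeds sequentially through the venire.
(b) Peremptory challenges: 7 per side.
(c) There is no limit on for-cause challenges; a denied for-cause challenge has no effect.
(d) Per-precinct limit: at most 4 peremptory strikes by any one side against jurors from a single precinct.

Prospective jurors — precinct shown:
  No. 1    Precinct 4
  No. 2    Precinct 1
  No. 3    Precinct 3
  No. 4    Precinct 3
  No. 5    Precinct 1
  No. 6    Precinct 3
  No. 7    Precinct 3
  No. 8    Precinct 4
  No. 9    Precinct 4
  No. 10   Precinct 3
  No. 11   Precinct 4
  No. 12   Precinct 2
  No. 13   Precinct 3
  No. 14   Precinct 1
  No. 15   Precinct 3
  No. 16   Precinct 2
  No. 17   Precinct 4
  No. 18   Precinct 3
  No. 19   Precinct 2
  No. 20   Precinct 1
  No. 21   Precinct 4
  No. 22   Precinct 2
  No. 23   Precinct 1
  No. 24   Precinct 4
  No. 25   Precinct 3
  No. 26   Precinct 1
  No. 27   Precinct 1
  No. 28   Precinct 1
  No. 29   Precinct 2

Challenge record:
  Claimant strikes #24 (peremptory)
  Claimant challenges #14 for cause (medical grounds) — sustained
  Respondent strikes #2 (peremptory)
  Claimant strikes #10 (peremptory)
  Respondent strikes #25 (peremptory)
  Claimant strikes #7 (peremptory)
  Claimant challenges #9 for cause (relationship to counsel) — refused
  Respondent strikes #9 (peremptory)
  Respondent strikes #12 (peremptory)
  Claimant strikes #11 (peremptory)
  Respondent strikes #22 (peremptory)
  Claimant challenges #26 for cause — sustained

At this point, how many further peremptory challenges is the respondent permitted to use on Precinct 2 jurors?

2

Respondent peremptories so far: #2, #25, #9, #12, #22 — 5 of 7 used, 2 left overall.
Against Precinct 2: #12, #22 — 2 used; per-precinct cap 4 leaves 2.
Binding limit: min(2, 2) = 2.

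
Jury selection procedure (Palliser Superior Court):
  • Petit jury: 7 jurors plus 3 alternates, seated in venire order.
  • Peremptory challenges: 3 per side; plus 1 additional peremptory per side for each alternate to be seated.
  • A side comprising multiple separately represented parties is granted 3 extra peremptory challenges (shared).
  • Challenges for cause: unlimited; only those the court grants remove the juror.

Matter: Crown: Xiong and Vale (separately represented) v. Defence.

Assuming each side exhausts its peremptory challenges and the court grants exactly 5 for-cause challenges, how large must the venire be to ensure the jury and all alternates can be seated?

30

Seats to fill: 7 + 3 alternates = 10.
Peremptories — Crown: 3 + 1×3 + 3 = 9; Defence: 3 + 1×3 = 6; total 15.
For-cause removals: 5.
Minimum venire: 10 + 15 + 5 = 30.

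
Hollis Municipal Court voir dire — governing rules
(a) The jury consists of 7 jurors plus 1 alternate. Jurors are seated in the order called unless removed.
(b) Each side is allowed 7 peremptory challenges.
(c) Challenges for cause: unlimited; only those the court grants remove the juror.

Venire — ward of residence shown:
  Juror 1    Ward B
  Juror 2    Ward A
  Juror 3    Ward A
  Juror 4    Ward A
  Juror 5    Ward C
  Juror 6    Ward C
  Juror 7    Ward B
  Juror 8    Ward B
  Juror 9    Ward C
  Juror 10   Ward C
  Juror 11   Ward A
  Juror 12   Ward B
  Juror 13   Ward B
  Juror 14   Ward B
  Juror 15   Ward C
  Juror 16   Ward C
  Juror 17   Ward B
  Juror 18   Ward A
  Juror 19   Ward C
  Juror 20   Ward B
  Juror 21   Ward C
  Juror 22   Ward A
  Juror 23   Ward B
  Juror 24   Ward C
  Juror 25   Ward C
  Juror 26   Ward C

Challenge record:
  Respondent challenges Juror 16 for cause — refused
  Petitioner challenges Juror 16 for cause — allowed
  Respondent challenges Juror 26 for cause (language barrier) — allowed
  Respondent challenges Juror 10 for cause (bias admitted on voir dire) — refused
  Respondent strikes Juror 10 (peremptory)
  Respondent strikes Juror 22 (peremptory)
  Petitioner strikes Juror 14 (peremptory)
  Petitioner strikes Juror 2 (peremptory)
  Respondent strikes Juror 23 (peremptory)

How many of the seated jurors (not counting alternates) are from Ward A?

2

Removed: #2, #10, #14, #16, #22, #23, #26.
Seated jurors 1–7: #1, #3, #4, #5, #6, #7, #8 (alternates #9 not counted).
Of those, in Ward A: #3, #4 → 2.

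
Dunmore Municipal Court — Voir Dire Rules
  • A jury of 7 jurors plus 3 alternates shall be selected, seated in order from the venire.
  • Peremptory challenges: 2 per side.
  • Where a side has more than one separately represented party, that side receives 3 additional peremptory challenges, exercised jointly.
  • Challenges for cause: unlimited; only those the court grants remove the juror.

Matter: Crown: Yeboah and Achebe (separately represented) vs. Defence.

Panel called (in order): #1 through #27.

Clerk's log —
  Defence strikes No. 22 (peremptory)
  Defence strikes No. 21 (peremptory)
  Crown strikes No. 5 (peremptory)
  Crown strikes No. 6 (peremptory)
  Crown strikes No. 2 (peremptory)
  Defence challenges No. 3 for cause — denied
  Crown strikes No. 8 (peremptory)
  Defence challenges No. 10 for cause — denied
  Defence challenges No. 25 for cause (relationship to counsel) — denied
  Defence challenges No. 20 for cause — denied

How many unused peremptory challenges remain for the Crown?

1

Crown allotment: 2 base + 3 multi-party = 5.
Crown peremptories used: #5, #6, #2, #8 — 4.
Remaining: 5 − 4 = 1.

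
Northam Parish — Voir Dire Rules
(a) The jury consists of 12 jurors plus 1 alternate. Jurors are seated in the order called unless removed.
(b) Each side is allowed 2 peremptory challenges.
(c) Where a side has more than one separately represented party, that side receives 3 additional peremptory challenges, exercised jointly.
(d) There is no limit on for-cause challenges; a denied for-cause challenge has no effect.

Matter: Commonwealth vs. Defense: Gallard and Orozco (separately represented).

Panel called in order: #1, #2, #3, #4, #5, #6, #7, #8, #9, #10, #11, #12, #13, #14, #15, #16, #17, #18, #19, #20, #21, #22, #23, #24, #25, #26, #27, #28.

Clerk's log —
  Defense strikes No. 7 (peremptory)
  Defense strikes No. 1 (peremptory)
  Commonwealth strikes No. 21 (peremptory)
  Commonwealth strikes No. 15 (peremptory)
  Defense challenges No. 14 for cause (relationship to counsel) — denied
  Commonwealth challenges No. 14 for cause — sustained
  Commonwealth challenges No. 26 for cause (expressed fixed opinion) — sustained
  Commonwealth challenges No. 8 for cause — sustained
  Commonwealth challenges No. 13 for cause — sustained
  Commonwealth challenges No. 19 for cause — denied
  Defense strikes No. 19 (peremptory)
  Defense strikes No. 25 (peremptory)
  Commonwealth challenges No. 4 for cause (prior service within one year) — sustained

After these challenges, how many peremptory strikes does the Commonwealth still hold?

0

Commonwealth allotment: 2.
Commonwealth peremptories used: #21, #15 — 2 (for-cause on #14, #26, #8, #13, #19, #4 don't count).
Remaining: 2 − 2 = 0.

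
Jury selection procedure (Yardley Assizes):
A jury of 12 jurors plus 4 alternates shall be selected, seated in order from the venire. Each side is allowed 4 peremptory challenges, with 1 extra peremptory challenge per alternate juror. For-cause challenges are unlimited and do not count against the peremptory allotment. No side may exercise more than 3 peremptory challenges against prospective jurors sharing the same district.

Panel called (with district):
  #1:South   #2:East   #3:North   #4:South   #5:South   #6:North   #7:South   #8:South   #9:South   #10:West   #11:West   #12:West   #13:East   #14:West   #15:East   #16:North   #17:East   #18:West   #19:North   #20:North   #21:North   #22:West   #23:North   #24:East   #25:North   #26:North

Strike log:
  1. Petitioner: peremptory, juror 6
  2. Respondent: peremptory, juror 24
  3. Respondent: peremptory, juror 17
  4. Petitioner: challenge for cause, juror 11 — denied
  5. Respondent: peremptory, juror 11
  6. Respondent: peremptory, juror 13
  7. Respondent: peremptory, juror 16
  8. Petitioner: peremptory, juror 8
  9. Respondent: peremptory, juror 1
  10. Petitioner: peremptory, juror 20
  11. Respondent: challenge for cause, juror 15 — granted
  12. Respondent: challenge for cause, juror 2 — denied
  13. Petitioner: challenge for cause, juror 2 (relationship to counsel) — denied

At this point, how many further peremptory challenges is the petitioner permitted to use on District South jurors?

2

Petitioner peremptories so far: #6, #8, #20 — 3 of 8 used, 5 left overall.
Against District South: #8 — 1 used; per-district cap 3 leaves 2.
Binding limit: min(5, 2) = 2.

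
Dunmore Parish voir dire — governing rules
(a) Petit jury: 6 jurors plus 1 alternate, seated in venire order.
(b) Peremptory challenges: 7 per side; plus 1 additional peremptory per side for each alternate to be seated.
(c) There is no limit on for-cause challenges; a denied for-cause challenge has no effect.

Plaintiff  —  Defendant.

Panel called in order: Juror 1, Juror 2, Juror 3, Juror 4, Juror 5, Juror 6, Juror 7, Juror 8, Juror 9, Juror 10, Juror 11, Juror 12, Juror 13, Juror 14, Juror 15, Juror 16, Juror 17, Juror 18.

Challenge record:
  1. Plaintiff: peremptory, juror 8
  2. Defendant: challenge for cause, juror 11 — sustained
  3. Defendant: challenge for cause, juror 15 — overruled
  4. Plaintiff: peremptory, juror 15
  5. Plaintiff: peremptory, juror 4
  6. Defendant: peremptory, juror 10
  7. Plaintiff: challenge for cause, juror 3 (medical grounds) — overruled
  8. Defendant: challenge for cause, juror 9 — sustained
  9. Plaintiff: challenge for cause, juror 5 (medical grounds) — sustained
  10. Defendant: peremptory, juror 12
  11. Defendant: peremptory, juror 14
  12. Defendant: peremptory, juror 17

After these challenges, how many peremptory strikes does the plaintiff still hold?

5

Plaintiff allotment: 7 base + 1 × 1 alternate = 8.
Plaintiff peremptories used: #8, #15, #4 — 3 (for-cause on #3, #5 don't count).
Remaining: 8 − 3 = 5.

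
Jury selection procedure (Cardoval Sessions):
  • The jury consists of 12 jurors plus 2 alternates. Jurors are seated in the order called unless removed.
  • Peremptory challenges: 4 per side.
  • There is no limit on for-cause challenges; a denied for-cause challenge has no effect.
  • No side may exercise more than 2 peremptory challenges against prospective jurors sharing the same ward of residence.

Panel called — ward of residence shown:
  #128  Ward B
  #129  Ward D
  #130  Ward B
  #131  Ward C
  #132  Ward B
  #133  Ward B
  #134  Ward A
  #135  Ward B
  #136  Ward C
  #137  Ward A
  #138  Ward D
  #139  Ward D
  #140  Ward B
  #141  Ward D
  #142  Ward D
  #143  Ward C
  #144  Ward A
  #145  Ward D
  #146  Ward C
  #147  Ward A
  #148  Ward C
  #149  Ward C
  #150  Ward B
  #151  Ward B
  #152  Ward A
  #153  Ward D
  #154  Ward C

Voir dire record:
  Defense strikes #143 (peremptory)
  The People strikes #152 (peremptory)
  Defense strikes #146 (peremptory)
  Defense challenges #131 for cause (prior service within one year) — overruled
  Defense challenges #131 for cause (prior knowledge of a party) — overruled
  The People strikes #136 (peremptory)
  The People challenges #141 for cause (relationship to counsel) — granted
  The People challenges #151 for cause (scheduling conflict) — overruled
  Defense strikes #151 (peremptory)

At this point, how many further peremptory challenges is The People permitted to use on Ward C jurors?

The People peremptories so far: #152, #136 — 2 of 4 used, 2 left overall.
Against Ward C: #136 — 1 used; per-ward cap 2 leaves 1.
Binding limit: min(2, 1) = 1.

1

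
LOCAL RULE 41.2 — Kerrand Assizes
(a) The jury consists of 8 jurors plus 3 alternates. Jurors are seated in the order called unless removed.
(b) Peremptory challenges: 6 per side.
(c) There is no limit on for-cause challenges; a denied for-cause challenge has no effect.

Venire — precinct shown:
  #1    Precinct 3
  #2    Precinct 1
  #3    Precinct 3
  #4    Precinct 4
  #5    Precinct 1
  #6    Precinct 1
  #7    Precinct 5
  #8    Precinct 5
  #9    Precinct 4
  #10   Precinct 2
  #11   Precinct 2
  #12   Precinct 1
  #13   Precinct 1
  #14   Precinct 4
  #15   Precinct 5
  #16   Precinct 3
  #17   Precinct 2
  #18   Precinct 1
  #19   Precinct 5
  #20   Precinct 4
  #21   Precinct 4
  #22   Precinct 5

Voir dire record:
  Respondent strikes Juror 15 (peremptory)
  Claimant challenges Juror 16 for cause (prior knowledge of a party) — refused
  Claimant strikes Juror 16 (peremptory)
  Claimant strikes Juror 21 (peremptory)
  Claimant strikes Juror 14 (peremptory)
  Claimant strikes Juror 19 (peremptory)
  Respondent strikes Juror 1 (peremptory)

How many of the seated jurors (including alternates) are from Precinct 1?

Removed: #1, #14, #15, #16, #19, #21.
Seated (11 incl. alternates): #2, #3, #4, #5, #6, #7, #8, #9, #10, #11, #12.
Of those, in Precinct 1: #2, #5, #6, #12 → 4.

4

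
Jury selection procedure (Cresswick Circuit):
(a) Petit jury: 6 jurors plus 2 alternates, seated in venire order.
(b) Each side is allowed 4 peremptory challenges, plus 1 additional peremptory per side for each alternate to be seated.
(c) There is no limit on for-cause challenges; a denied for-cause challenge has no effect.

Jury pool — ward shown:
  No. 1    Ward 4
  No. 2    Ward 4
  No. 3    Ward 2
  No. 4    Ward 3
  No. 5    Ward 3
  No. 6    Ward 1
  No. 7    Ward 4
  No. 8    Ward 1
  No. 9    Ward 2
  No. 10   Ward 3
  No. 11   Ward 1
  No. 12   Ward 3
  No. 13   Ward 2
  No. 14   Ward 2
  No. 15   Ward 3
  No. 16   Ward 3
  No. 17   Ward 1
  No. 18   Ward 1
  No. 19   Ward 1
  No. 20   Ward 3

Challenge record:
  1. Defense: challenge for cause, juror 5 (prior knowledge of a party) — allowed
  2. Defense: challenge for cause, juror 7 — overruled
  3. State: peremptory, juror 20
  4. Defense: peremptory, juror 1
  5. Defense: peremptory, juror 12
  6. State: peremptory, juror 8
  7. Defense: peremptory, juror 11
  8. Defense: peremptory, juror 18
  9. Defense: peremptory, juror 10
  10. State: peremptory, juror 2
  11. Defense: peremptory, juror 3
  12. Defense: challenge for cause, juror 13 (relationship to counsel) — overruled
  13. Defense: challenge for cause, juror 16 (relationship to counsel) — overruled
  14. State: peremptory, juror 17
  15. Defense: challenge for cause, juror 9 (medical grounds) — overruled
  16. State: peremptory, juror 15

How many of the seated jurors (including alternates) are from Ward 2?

Removed: #1, #2, #3, #5, #8, #10, #11, #12, #15, #17, #18, #20.
Seated (8 incl. alternates): #4, #6, #7, #9, #13, #14, #16, #19.
Of those, in Ward 2: #9, #13, #14 → 3.

3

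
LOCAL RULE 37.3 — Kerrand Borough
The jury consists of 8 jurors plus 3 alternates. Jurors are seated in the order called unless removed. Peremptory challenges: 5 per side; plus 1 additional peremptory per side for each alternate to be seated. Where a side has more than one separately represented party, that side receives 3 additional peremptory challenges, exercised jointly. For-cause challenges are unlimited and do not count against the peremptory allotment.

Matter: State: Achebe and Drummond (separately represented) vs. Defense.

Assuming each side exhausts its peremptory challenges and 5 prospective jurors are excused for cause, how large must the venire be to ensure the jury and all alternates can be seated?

35

Seats to fill: 8 + 3 alternates = 11.
Peremptories — State: 5 + 1×3 + 3 = 11; Defense: 5 + 1×3 = 8; total 19.
For-cause removals: 5.
Minimum venire: 11 + 19 + 5 = 35.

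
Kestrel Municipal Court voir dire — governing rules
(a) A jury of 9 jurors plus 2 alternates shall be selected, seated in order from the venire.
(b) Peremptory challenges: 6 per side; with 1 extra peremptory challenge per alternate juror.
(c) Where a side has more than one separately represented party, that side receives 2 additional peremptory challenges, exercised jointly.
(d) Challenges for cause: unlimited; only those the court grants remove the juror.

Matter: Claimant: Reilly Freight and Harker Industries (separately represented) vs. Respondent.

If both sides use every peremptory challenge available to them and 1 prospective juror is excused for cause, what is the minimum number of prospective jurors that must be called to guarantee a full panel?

Seats to fill: 9 + 2 alternates = 11.
Peremptories — Claimant: 6 + 1×2 + 2 = 10; Respondent: 6 + 1×2 = 8; total 18.
For-cause removals: 1.
Minimum venire: 11 + 18 + 1 = 30.

30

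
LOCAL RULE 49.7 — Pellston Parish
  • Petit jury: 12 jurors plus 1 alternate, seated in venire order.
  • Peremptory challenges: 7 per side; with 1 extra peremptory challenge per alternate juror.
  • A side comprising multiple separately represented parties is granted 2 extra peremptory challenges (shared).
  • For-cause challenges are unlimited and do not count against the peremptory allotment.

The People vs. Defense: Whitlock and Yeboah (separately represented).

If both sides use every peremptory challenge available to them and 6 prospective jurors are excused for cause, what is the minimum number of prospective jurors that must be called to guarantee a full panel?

Seats to fill: 12 + 1 alternates = 13.
Peremptories — The People: 7 + 1×1 = 8; Defense: 7 + 1×1 + 2 = 10; total 18.
For-cause removals: 6.
Minimum venire: 13 + 18 + 6 = 37.

37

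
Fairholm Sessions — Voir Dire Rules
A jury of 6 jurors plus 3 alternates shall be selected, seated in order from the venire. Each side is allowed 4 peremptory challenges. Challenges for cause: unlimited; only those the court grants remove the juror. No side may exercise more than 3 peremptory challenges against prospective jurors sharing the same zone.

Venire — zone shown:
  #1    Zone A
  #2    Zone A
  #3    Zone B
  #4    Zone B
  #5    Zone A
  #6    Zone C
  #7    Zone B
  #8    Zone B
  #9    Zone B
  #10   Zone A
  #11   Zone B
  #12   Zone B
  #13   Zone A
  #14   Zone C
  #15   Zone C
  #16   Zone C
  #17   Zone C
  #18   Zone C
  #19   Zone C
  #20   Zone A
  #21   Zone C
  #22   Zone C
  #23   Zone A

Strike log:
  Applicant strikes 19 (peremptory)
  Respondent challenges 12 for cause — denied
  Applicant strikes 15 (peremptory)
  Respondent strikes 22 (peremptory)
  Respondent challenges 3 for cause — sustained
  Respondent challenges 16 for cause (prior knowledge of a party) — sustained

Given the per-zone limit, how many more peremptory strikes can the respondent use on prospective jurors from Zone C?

2

Respondent peremptories so far: #22 — 1 of 4 used, 3 left overall.
Against Zone C: #22 — 1 used; per-zone cap 3 leaves 2.
Binding limit: min(3, 2) = 2.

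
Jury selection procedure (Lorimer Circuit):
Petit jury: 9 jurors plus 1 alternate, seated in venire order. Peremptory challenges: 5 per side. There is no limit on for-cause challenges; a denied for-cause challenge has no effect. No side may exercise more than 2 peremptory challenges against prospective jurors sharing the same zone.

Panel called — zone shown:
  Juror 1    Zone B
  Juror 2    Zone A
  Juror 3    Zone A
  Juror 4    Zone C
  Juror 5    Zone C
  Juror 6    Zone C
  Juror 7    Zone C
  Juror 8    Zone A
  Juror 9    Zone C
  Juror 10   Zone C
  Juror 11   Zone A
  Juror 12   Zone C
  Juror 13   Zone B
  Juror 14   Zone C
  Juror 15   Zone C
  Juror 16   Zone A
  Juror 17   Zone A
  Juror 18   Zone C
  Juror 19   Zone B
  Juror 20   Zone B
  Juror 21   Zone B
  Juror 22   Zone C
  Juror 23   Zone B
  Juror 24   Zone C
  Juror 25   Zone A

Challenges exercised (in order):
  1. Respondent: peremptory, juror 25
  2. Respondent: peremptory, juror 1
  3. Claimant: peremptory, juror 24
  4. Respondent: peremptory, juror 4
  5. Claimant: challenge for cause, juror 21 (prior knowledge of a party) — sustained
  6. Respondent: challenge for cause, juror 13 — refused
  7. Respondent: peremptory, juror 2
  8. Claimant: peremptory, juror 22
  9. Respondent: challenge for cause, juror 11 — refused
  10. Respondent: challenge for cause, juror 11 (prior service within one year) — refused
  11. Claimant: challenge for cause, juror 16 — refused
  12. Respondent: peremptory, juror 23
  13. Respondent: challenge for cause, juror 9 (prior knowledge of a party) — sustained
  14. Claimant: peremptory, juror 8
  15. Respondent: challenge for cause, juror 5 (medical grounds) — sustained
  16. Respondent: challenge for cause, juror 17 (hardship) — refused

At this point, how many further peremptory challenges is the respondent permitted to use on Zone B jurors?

Respondent peremptories so far: #25, #1, #4, #2, #23 — 5 of 5 used, 0 left overall.
Against Zone B: #1, #23 — 2 used; per-zone cap 2 leaves 0.
Binding limit: min(0, 0) = 0.

0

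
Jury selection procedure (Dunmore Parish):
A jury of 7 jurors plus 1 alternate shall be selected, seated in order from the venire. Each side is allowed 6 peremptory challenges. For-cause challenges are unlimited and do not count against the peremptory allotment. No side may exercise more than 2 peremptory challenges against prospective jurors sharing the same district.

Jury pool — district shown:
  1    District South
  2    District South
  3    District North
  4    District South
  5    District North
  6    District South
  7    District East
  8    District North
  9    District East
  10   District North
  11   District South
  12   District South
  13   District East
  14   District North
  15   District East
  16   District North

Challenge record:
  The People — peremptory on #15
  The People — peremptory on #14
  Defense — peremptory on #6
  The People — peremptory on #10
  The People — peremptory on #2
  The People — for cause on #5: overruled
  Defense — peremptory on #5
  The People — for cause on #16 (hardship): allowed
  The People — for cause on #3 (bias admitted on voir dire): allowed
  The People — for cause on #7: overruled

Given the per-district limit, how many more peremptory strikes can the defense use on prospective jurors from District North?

1

Defense peremptories so far: #6, #5 — 2 of 6 used, 4 left overall.
Against District North: #5 — 1 used; per-district cap 2 leaves 1.
Binding limit: min(4, 1) = 1.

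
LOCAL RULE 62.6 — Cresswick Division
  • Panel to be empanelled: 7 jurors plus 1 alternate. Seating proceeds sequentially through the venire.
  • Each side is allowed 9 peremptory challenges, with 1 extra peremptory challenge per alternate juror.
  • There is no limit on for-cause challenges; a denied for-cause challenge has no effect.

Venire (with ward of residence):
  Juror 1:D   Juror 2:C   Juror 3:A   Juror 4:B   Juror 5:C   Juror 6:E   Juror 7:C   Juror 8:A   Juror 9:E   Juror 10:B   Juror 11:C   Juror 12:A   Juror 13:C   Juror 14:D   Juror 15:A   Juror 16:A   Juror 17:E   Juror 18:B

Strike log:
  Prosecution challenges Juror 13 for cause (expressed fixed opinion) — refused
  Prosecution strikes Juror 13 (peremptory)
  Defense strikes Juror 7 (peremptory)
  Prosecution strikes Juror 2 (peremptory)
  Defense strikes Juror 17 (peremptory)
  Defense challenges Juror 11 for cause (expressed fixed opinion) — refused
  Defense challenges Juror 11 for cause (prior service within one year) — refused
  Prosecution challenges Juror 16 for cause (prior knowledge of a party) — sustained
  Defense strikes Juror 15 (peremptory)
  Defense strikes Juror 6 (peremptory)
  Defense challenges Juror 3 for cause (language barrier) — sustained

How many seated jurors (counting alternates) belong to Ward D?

Removed: #2, #3, #6, #7, #13, #15, #16, #17.
Seated (8 incl. alternates): #1, #4, #5, #8, #9, #10, #11, #12.
Of those, in Ward D: #1 → 1.

1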